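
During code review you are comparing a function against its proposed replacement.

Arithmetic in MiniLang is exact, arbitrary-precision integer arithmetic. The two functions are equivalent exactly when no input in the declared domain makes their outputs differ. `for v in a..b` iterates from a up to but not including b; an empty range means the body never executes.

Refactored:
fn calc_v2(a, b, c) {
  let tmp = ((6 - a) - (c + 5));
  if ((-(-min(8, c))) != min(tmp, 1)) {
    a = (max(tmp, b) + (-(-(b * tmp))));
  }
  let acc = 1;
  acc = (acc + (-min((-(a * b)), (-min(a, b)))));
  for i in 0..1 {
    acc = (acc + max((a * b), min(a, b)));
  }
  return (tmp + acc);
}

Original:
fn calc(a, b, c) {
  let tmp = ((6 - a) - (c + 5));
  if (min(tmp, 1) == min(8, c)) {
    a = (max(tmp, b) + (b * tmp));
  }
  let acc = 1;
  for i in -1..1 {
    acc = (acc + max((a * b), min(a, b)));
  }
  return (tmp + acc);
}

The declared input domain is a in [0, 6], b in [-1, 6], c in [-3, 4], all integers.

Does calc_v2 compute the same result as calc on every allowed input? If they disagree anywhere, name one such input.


There is a counterexample at a=0, b=-1, c=3: -1 on one side, -3 on the other.
calc: tmp := -2 | (min(tmp, 1) == min(8, c)): false | acc := 1 | iter i=-1: | acc := 1 | iter i=0: | acc := 1 | result -1
calc_v2: tmp := -2 | ((-(-min(8, c))) != min(tmp, 1)): true | a := 1 | acc := 1 | acc := 0 | iter i=0: | acc := -1 | result -3
verdict: not equivalent; witness: a=0, b=-1, c=3


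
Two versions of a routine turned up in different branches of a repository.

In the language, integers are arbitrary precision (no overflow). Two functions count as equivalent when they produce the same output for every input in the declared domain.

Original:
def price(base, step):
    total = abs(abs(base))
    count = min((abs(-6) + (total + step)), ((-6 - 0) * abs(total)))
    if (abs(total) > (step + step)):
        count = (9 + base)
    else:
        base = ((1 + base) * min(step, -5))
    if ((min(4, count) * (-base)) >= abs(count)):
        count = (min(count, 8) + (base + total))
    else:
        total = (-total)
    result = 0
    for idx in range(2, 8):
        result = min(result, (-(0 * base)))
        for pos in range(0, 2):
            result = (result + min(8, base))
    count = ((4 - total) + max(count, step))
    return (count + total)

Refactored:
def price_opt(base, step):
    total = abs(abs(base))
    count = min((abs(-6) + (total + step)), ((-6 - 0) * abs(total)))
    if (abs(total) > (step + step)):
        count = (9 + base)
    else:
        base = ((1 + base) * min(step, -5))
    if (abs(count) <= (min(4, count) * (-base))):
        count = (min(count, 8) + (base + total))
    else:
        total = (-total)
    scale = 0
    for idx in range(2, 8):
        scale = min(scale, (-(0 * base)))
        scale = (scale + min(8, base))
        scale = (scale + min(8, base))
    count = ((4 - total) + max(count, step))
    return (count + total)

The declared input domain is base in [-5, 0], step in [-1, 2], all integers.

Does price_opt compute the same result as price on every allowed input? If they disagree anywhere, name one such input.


Differences: min/max/abs usage differs; also constant usage differs; also loop structure differs; also local variable names differ; also arithmetic usage differs; also comparison usage differs — yet all 24 inputs agree.
verdict: equivalent


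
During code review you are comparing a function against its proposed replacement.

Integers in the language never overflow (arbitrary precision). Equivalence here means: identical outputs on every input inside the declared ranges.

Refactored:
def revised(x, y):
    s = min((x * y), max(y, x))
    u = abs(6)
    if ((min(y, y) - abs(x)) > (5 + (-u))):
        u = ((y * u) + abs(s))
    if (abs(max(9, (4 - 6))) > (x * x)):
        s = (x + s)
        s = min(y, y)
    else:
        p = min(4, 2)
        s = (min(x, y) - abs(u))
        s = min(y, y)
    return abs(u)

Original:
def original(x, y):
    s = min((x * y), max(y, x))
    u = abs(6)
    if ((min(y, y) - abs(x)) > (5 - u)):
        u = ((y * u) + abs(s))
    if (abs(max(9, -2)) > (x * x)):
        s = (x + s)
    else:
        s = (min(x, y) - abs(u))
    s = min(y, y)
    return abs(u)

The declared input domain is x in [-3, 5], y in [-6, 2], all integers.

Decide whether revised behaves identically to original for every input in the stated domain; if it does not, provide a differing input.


Reading the diff, among the changes: arithmetic usage differs; and statement counts differ; and local variable names differ; and constant usage differs; and min/max/abs usage differs.
One worked example (x=-2, y=-4) — original: s = -2; u = 6; ((min(y, y) - abs(x)) > (5 - u)) -> false; (abs(max(9, -2)) > (x * x)) -> true; s = -4; s = -4; return 6; revised: s = -2; u = 6; ((min(y, y) - abs(x)) > (5 + (-u))) -> false; (abs(max(9, (4 - 6))) > (x * x)) -> true; s = -4; s = -4; return 6; agreement on 6.
Sweeping the whole domain (81 inputs) finds no disagreement.
verdict: equivalent


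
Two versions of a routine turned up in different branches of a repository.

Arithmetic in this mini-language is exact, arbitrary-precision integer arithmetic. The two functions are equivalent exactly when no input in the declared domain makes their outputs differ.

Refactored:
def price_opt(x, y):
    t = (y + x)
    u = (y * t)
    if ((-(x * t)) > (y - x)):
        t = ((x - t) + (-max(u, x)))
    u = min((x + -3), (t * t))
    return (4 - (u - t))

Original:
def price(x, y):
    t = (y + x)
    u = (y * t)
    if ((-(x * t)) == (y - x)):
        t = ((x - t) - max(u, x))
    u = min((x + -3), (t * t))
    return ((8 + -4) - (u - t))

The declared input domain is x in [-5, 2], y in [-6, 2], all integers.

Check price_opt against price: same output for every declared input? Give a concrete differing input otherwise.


The rewrite breaks on x=0, y=-6, where the results are 1 and -23.
price: t := -6 | u := 36 | ((-(x * t)) == (y - x)): false | u := -3 | result 1
price_opt: t := -6 | u := 36 | ((-(x * t)) > (y - x)): true | t := -30 | u := -3 | result -23
verdict: not equivalent; witness: x=0, y=-6


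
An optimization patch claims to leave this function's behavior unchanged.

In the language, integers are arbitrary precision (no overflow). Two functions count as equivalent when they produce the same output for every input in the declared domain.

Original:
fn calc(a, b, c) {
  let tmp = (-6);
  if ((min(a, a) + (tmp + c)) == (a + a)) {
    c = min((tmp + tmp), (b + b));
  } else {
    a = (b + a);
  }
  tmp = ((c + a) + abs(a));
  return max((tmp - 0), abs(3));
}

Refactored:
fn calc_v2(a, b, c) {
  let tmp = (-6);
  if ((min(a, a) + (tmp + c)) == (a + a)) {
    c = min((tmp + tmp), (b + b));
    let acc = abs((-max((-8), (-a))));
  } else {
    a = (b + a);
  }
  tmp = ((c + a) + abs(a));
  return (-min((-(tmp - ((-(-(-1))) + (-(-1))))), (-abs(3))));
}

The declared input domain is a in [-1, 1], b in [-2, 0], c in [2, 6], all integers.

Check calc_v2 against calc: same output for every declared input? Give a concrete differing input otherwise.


There is a behavioral-looking edit here, yet the outcome never shifts on this domain.
Spot check at a=-1, b=-1, c=5 — calc: tmp becomes -6; next ((min(a, a) + (tmp + c)) == (a + a)) evaluates to true; next c becomes -12; next tmp becomes -12; next final value 3. calc_v2: tmp becomes -6; next ((min(a, a) + (tmp + c)) == (a + a)) evaluates to true; next c becomes -12; next acc becomes 1; next tmp becomes -12; next final value 3. Both give 3.
Across all 45 domain points the two functions coincide.
verdict: equivalent


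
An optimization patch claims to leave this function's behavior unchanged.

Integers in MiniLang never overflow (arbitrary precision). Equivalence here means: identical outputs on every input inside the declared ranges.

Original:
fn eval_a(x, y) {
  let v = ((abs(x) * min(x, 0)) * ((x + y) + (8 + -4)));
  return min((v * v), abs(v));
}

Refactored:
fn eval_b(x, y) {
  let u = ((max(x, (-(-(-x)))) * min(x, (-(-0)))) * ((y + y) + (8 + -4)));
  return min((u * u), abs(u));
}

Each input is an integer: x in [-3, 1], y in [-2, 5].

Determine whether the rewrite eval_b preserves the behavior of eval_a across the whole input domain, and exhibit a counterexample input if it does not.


Consider the input x=-3, y=-2.
eval_a: v = 9; return 9
eval_b: u = 0; return 0
9 against 0: the behavior changed.
verdict: not equivalent; witness: x=-3, y=-2


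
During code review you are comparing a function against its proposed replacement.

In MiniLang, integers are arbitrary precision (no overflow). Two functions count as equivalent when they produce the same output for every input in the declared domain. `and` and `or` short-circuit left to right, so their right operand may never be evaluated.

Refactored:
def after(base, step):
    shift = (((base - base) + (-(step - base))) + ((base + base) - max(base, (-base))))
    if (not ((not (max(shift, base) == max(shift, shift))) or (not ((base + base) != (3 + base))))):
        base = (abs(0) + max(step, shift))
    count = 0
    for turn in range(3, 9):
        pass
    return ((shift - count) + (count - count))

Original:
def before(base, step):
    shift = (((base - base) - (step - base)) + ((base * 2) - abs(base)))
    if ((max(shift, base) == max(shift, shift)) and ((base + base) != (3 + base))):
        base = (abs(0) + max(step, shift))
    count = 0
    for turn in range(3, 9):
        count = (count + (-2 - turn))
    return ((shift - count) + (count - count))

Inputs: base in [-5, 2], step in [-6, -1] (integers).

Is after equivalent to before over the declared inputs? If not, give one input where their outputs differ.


Input base=-5, step=-6: 31 from before versus -14 from after.
verdict: not equivalent; witness: base=-5, step=-6


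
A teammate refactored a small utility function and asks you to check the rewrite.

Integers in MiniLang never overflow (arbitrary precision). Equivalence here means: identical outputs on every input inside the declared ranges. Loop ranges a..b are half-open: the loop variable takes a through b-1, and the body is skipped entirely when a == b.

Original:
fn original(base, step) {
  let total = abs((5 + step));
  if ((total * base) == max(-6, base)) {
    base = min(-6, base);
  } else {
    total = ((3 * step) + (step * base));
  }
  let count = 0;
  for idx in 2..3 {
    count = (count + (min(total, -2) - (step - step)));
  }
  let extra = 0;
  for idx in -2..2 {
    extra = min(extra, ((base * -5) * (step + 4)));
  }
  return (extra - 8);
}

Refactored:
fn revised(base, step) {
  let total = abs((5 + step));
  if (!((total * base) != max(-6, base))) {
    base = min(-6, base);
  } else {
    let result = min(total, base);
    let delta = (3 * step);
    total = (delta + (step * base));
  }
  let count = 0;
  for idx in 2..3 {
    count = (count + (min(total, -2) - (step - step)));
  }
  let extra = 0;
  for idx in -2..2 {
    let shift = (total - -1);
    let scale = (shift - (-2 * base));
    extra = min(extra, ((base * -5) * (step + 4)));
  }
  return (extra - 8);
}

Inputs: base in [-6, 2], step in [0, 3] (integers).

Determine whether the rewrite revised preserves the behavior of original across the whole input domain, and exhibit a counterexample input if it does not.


Side by side, the visible changes include: min/max/abs usage differs, plus statement counts differ, plus local variable names differ, plus constant usage differs, plus arithmetic usage differs, plus boolean connective usage differs, plus comparison usage differs.
Spot check at base=-5, step=2 — original: total = 7; ((total * base) == max(-6, base)) -> false; total = -4; count = 0; [idx=2]; count = -4; extra = 0; [idx=-2]; extra = 0; [idx=-1]; extra = 0; [idx=0]; extra = 0; [idx=1]; extra = 0; return -8. revised: total = 7; (!((total * base) != max(-6, base))) -> false; result = -5; delta = 6; total = -4; count = 0; [idx=2]; count = -4; extra = 0; [idx=-2]; shift = -3; scale = -13; extra = 0; [idx=-1]; shift = -3; scale = -13; extra = 0; [idx=0]; shift = -3; scale = -13; extra = 0; [idx=1]; shift = -3; scale = -13; extra = 0; return -8. Both give -8.
Sweeping the whole domain (36 inputs) finds no disagreement.
verdict: equivalent


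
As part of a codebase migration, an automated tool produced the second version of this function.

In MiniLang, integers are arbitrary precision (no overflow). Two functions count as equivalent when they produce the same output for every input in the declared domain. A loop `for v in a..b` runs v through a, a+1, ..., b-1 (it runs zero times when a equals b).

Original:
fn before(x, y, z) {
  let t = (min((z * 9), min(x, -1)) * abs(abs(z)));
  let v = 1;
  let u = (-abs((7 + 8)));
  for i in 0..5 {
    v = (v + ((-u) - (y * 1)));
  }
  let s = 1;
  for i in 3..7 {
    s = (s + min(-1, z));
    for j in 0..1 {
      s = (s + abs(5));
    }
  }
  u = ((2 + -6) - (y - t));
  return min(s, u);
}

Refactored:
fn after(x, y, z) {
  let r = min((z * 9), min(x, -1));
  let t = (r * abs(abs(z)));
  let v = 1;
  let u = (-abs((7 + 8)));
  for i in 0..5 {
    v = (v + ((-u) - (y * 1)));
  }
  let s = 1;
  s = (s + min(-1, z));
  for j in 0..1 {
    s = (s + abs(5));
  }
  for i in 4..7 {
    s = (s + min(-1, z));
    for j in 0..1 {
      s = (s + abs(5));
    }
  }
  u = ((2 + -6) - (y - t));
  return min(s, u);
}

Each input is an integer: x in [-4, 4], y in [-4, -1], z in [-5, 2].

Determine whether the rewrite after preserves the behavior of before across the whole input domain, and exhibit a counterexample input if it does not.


Comparing the listings, the differences include: arithmetic usage differs, and min/max/abs usage differs, and constant usage differs, and local variable names differ, and statement counts differ, and loop structure differs.
Spot check at x=-2, y=-1, z=-3 — before: t := -81 | v := 1 | u := -15 | iter i=0: | v := 17 | iter i=1: | v := 33 | iter i=2: | v := 49 | iter i=3: | v := 65 | iter i=4: | v := 81 | s := 1 | iter i=3: | s := -2 | iter j=0: | s := 3 | iter i=4: | s := 0 | iter j=0: | s := 5 | iter i=5: | s := 2 | iter j=0: | s := 7 | iter i=6: | s := 4 | iter j=0: | s := 9 | u := -84 | result -84. after: r := -27 | t := -81 | v := 1 | u := -15 | iter i=0: | v := 17 | iter i=1: | v := 33 | iter i=2: | v := 49 | iter i=3: | v := 65 | iter i=4: | v := 81 | s := 1 | s := -2 | iter j=0: | s := 3 | iter i=4: | s := 0 | iter j=0: | s := 5 | iter i=5: | s := 2 | iter j=0: | s := 7 | iter i=6: | s := 4 | iter j=0: | s := 9 | u := -84 | result -84. Both give -84.
An exhaustive pass over the 288 declared inputs shows identical outputs.
verdict: equivalent


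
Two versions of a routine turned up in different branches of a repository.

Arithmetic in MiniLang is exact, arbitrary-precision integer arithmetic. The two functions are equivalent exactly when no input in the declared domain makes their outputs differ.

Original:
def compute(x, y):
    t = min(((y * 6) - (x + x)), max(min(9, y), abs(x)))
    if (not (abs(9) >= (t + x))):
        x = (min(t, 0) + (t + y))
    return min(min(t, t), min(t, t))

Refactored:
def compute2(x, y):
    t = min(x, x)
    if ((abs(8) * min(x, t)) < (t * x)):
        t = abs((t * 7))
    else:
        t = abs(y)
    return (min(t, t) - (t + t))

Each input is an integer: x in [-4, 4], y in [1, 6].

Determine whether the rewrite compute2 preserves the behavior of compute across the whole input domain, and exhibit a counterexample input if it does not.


Not equivalent: x=-4, y=1 separates them (4 vs -28).
compute: t := 4 | (not (abs(9) >= (t + x))): false | result 4
compute2: t := -4 | ((abs(8) * min(x, t)) < (t * x)): true | t := 28 | result -28
verdict: not equivalent; witness: x=-4, y=1


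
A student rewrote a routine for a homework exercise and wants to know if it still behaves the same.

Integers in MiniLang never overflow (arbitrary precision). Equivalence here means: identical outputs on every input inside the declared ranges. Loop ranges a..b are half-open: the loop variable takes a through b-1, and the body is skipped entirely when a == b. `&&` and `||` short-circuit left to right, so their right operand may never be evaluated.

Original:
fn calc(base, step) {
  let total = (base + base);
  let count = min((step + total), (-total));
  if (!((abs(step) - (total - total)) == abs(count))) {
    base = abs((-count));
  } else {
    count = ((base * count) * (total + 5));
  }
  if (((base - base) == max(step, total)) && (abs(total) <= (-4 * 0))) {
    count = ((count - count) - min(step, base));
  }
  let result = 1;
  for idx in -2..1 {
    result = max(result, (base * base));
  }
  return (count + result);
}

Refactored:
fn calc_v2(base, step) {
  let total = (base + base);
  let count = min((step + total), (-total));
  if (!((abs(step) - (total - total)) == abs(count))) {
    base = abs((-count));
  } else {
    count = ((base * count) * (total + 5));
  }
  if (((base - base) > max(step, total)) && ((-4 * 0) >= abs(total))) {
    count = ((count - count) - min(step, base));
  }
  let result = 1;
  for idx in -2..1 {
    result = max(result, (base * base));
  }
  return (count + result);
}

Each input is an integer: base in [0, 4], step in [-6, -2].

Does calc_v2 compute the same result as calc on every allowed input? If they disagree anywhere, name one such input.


These are not equivalent — on base=0, step=-6 the outputs split (7 vs 1).
calc: total = 0; count = -6; (!((abs(step) - (total - total)) == abs(count))) -> false; count = 0; (((base - base) == max(step, total)) && (abs(total) <= (-4 * 0))) -> true; count = 6; result = 1; [idx=-2]; result = 1; [idx=-1]; result = 1; [idx=0]; result = 1; return 7
calc_v2: total = 0; count = -6; (!((abs(step) - (total - total)) == abs(count))) -> false; count = 0; (((base - base) > max(step, total)) && ((-4 * 0) >= abs(total))) -> false; result = 1; [idx=-2]; result = 1; [idx=-1]; result = 1; [idx=0]; result = 1; return 1
verdict: not equivalent; witness: base=0, step=-6


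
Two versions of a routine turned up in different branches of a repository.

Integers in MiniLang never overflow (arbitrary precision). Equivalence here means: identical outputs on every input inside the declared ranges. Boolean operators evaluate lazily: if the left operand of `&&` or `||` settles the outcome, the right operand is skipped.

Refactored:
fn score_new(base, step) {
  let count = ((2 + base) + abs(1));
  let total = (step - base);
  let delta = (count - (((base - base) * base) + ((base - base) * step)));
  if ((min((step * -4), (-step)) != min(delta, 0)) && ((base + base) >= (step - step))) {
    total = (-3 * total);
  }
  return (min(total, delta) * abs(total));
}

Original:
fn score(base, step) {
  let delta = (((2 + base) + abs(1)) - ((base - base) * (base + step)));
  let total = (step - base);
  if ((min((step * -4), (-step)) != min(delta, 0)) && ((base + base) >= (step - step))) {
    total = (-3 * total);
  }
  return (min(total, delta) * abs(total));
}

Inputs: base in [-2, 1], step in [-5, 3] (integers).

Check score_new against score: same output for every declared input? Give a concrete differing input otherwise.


The two versions differ — the changes include arithmetic usage differs, statement counts differ, local variable names differ.
Tracing base=0, step=0: score: delta=3, then total=0, then ((min((step * -4), (-step)) != min(delta, 0)) && ((base + base) >= (step - step))) is false, then returns 0 | score_new: count=3, then total=0, then delta=3, then ((min((step * -4), (-step)) != min(delta, 0)) && ((base + base) >= (step - step))) is false, then returns 0 — matching result 0.
Across all 36 domain points the two functions coincide.
verdict: equivalent


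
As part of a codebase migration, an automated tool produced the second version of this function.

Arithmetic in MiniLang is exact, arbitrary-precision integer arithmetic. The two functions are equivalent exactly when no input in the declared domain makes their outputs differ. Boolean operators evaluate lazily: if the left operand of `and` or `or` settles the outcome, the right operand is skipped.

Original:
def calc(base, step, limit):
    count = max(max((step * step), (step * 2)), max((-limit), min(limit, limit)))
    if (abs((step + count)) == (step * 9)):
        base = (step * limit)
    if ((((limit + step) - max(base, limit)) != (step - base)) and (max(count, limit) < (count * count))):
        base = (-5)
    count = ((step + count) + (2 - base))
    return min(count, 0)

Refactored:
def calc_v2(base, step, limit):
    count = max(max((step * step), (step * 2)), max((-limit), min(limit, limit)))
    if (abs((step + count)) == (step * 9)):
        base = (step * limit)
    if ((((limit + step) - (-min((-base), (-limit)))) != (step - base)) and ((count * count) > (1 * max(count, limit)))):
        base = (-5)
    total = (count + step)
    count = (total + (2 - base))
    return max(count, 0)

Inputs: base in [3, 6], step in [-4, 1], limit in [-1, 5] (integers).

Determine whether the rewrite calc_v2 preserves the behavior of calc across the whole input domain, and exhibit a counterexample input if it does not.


At base=3, step=-4, limit=-1: calc gives 0, calc_v2 gives 19.
verdict: not equivalent; witness: base=3, step=-4, limit=-1


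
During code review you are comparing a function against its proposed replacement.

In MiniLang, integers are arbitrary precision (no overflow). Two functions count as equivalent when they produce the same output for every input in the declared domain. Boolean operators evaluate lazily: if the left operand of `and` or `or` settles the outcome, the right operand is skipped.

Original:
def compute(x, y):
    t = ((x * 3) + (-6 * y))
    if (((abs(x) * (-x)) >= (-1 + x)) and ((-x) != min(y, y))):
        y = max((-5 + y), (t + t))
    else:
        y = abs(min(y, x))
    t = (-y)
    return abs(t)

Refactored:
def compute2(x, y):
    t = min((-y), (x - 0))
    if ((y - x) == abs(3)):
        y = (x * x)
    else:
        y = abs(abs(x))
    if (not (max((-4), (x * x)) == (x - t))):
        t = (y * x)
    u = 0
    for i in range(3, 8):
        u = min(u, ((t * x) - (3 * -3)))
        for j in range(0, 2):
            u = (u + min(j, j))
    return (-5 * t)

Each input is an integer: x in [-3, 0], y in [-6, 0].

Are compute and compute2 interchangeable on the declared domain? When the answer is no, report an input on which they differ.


These are not equivalent — on x=-3, y=-6 the outputs split (54 vs 45).
compute: t = 27; (((abs(x) * (-x)) >= (-1 + x)) and ((-x) != min(y, y))) -> true; y = 54; t = -54; return 54
compute2: t = -3; ((y - x) == abs(3)) -> false; y = 3; (not (max((-4), (x * x)) == (x - t))) -> true; t = -9; u = 0; [i=3]; u = 0; [j=0]; u = 0; [j=1]; u = 1; [i=4]; u = 1; [j=0]; u = 1; [j=1]; u = 2; [i=5]; u = 2; [j=0]; u = 2; [j=1]; u = 3; [i=6]; u = 3; [j=0]; u = 3; [j=1]; u = 4; [i=7]; u = 4; [j=0]; u = 4; [j=1]; u = 5; return 45
verdict: not equivalent; witness: x=-3, y=-6


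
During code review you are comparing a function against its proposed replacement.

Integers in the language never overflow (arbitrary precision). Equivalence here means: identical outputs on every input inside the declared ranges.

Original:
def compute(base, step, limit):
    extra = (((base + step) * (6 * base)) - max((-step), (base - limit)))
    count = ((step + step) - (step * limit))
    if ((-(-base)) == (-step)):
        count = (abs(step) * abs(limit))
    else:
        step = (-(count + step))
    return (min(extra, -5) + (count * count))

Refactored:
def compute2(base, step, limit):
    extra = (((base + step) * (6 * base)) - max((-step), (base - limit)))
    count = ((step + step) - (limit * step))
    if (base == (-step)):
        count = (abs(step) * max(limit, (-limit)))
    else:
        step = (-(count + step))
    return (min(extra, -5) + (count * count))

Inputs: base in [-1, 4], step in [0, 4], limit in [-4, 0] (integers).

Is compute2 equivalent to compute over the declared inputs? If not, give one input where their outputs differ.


Side by side, the visible changes include: min/max/abs usage differs.
Tracing base=1, step=1, limit=-4: compute: extra=7, then count=6, then ((-(-base)) == (-step)) is false, then step=-7, then returns 31 | compute2: extra=7, then count=6, then (base == (-step)) is false, then step=-7, then returns 31 — matching result 31.
Every one of the 150 inputs gives matching results.
verdict: equivalent


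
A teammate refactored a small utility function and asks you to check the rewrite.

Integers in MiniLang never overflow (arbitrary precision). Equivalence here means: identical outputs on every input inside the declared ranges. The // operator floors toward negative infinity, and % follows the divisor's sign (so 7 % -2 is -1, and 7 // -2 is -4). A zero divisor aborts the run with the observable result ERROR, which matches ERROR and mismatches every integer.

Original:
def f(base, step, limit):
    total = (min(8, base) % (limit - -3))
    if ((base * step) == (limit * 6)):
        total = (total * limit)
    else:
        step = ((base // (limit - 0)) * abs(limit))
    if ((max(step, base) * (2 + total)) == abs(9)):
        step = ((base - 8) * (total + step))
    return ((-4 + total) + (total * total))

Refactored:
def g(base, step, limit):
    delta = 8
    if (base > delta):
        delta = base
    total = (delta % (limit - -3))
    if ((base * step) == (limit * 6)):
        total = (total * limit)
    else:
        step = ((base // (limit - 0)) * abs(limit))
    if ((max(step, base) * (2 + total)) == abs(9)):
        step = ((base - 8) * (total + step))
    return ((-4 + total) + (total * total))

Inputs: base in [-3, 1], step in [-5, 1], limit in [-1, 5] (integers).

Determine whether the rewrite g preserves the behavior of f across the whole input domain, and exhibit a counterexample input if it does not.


There is a counterexample at base=-3, step=-5, limit=-1: -2 on one side, -4 on the other.
f: total becomes 1; next ((base * step) == (limit * 6)) evaluates to false; next step becomes 3; next ((max(step, base) * (2 + total)) == abs(9)) evaluates to true; next step becomes -44; next final value -2
g: delta becomes 8; next (base > delta) evaluates to false; next total becomes 0; next ((base * step) == (limit * 6)) evaluates to false; next step becomes 3; next ((max(step, base) * (2 + total)) == abs(9)) evaluates to false; next final value -4
verdict: not equivalent; witness: base=-3, step=-5, limit=-1


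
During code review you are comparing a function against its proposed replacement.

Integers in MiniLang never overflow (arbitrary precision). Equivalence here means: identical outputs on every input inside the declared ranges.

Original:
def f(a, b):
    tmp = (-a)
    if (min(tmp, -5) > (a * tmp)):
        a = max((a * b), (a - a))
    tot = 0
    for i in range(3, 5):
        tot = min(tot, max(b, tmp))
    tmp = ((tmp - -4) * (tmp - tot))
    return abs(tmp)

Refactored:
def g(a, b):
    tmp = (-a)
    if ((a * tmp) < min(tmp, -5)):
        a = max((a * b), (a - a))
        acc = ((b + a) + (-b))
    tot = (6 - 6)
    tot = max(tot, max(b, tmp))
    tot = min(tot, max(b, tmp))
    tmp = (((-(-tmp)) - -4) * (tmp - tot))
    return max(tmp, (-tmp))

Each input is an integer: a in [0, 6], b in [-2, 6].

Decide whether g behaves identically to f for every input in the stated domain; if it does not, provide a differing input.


Consider the input a=0, b=1.
f: tmp becomes 0; next (min(tmp, -5) > (a * tmp)) evaluates to false; next tot becomes 0; next at i=3:; next tot becomes 0; next at i=4:; next tot becomes 0; next tmp becomes 0; next final value 0
g: tmp becomes 0; next ((a * tmp) < min(tmp, -5)) evaluates to false; next tot becomes 0; next tot becomes 1; next tot becomes 1; next tmp becomes -4; next final value 4
0 and 4 differ, so these are not the same function on this domain.
verdict: not equivalent; witness: a=0, b=1


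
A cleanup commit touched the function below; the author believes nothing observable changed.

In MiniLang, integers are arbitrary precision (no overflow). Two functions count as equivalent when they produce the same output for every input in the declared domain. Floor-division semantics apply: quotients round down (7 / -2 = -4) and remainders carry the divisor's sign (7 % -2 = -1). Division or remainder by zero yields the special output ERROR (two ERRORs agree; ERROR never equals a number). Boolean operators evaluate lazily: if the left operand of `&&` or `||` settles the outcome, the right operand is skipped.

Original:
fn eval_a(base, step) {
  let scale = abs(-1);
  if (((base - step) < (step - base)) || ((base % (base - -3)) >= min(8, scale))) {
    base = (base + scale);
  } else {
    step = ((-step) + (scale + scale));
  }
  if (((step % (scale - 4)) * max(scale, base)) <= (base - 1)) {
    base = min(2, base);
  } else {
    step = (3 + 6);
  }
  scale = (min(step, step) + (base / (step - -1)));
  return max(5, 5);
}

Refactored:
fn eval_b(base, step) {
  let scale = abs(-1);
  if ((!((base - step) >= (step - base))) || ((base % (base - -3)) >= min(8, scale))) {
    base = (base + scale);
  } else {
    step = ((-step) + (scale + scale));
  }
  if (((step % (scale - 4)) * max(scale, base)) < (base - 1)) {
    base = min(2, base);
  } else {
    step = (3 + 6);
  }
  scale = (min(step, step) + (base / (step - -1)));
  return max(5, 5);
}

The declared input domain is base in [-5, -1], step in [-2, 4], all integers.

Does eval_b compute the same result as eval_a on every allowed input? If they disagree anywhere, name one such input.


Evaluate both at base=-1, step=-1.
eval_a: scale=1, then (((base - step) < (step - base)) || ((base % (base - -3)) >= min(8, scale))) is true, then base=0, then (((step % (scale - 4)) * max(scale, base)) <= (base - 1)) is true, then base=0, then a zero divisor aborts: ERROR
eval_b: scale=1, then ((!((base - step) >= (step - base))) || ((base % (base - -3)) >= min(8, scale))) is true, then base=0, then (((step % (scale - 4)) * max(scale, base)) < (base - 1)) is false, then step=9, then scale=9, then returns 5
ERROR against 5: the behavior changed.
verdict: not equivalent; witness: base=-1, step=-1


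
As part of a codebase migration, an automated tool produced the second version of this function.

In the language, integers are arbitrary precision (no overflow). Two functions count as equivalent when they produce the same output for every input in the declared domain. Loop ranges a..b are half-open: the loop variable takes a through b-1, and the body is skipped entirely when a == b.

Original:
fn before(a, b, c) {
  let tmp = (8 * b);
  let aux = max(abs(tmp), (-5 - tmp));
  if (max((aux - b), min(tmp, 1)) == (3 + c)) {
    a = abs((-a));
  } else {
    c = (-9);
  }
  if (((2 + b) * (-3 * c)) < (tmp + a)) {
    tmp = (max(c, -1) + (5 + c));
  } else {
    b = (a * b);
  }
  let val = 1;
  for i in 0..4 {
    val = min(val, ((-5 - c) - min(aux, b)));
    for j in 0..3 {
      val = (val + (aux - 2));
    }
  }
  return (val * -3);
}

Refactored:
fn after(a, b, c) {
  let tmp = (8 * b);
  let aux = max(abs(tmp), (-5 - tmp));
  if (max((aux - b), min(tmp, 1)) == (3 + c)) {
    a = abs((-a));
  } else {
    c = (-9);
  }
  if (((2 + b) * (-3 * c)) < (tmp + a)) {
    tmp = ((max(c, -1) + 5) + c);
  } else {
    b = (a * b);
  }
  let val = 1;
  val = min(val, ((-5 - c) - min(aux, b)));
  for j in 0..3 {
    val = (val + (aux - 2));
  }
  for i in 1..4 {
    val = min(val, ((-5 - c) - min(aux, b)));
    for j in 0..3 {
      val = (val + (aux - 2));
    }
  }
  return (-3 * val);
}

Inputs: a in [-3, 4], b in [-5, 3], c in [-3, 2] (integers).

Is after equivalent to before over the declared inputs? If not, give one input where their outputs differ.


Although loop structure differs; statement counts differ; constant usage differs; min/max/abs usage differs; arithmetic usage differs, 432/432 inputs agree.
verdict: equivalent


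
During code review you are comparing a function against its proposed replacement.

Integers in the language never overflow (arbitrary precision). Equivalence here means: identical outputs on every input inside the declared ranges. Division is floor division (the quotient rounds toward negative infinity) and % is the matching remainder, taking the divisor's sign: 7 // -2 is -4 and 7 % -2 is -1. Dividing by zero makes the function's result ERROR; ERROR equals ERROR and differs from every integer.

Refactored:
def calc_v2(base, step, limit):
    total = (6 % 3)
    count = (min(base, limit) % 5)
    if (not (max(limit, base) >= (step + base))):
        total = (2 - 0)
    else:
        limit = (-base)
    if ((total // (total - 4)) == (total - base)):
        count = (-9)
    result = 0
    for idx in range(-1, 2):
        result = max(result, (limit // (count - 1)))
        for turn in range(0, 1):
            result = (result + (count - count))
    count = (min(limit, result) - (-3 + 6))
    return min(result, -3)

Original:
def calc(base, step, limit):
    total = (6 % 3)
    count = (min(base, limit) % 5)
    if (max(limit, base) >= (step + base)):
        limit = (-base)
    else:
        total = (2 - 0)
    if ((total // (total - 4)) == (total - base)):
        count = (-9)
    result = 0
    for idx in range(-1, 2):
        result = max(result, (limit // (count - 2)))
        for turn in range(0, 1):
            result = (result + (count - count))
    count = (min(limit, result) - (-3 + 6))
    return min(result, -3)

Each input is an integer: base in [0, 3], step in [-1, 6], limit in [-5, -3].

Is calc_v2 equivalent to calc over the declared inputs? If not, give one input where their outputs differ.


These are not equivalent — on base=0, step=1, limit=-4 the outputs split (-3 vs ERROR).
calc: total becomes 0; next count becomes 1; next (max(limit, base) >= (step + base)) evaluates to false; next total becomes 2; next ((total // (total - 4)) == (total - base)) evaluates to false; next result becomes 0; next at idx=-1:; next result becomes 4; next at turn=0:; next result becomes 4; next at idx=0:; next result becomes 4; next at turn=0:; next result becomes 4; next at idx=1:; next result becomes 4; next at turn=0:; next result becomes 4; next count becomes -7; next final value -3
calc_v2: total becomes 0; next count becomes 1; next (not (max(limit, base) >= (step + base))) evaluates to true; next total becomes 2; next ((total // (total - 4)) == (total - base)) evaluates to false; next result becomes 0; next at idx=-1:; next hits division by zero so the output is ERROR
verdict: not equivalent; witness: base=0, step=1, limit=-4


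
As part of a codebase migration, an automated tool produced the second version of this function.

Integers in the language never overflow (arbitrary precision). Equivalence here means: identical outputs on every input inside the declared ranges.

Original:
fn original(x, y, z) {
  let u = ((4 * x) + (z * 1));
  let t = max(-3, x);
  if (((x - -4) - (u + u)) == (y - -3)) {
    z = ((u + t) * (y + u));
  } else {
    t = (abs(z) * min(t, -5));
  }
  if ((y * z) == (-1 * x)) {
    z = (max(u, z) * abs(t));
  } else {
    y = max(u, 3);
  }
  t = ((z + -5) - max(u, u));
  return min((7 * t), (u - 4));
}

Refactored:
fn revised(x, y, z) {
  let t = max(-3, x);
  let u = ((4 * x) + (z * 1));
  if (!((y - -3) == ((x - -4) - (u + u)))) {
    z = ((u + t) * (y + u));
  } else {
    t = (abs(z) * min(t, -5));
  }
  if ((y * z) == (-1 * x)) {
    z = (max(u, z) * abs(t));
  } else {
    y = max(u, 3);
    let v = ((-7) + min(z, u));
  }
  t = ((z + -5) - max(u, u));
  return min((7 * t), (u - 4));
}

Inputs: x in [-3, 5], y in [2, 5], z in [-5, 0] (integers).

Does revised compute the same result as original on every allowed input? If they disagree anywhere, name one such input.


Try x=-1, y=5, z=0.
original: u becomes -4; next t becomes -1; next (((x - -4) - (u + u)) == (y - -3)) evaluates to false; next t becomes 0; next ((y * z) == (-1 * x)) evaluates to false; next y becomes 3; next t becomes -1; next final value -8
revised: t becomes -1; next u becomes -4; next (!((y - -3) == ((x - -4) - (u + u)))) evaluates to true; next z becomes -5; next ((y * z) == (-1 * x)) evaluates to false; next y becomes 3; next v becomes -12; next t becomes -6; next final value -42
-8 against -42: the behavior changed.
verdict: not equivalent; witness: x=-1, y=5, z=0


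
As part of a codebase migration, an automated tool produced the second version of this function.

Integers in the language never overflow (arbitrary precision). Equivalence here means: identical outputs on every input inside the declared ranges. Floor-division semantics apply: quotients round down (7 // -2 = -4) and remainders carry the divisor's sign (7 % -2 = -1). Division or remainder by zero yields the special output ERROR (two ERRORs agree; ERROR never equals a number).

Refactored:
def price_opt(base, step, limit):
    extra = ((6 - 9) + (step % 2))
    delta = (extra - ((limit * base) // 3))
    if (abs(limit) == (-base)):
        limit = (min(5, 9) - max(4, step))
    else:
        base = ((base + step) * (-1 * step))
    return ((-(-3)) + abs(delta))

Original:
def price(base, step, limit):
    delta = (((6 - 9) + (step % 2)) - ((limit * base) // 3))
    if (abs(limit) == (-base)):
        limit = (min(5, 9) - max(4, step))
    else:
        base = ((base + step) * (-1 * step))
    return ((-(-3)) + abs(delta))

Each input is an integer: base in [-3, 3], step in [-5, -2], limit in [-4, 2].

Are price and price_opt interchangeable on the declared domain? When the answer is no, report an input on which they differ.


The two are interchangeable: statement counts differ, plus local variable names differ, and every declared input agrees.
As a probe, take base=0, step=-2, limit=-3: price runs delta := -3 | (abs(limit) == (-base)): false | base := -4 | result 6; price_opt runs extra := -3 | delta := -3 | (abs(limit) == (-base)): false | base := -4 | result 6; both end at 6.
Checked all 196 inputs in the declared domain: the outputs agree on every one.
verdict: equivalent


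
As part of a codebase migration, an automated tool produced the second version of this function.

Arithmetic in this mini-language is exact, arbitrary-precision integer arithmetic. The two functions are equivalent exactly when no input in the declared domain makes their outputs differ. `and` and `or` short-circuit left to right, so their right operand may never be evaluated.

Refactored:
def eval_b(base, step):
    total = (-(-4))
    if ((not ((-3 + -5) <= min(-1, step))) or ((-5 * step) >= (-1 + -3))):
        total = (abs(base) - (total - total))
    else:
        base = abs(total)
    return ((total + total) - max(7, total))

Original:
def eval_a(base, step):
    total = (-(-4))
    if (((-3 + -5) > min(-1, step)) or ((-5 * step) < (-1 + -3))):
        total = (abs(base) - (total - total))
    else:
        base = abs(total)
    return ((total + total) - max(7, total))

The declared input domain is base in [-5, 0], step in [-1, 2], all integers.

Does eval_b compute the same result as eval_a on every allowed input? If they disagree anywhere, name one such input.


The rewrite breaks on base=-5, step=-1, where the results are 1 and 3.
eval_a: total = 4; (((-3 + -5) > min(-1, step)) or ((-5 * step) < (-1 + -3))) -> false; base = 4; return 1
eval_b: total = 4; ((not ((-3 + -5) <= min(-1, step))) or ((-5 * step) >= (-1 + -3))) -> true; total = 5; return 3
verdict: not equivalent; witness: base=-5, step=-1


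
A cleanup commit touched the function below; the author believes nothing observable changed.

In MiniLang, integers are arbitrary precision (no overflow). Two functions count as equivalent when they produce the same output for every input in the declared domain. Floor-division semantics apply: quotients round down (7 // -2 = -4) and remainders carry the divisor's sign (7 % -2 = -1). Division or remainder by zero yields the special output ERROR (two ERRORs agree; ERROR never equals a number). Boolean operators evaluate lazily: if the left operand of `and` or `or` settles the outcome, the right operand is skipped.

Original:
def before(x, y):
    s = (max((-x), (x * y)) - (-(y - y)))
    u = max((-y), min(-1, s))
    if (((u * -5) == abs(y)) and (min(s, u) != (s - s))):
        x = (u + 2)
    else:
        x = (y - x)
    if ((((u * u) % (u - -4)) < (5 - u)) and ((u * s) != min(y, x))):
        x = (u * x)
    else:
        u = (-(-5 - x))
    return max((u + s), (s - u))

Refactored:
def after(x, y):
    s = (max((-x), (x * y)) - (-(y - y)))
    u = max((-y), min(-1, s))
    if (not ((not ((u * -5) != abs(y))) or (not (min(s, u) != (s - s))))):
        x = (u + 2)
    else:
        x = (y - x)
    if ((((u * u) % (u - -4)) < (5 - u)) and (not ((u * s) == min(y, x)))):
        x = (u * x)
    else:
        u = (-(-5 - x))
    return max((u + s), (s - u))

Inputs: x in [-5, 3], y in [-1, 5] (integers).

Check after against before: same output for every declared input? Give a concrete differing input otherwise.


These are not equivalent — on x=1, y=-1 the outputs split (0 vs 7).
before: s = -1; u = 1; (((u * -5) == abs(y)) and (min(s, u) != (s - s))) -> false; x = -2; ((((u * u) % (u - -4)) < (5 - u)) and ((u * s) != min(y, x))) -> true; x = -2; return 0
after: s = -1; u = 1; (not ((not ((u * -5) != abs(y))) or (not (min(s, u) != (s - s))))) -> true; x = 3; ((((u * u) % (u - -4)) < (5 - u)) and (not ((u * s) == min(y, x)))) -> false; u = 8; return 7
verdict: not equivalent; witness: x=1, y=-1
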